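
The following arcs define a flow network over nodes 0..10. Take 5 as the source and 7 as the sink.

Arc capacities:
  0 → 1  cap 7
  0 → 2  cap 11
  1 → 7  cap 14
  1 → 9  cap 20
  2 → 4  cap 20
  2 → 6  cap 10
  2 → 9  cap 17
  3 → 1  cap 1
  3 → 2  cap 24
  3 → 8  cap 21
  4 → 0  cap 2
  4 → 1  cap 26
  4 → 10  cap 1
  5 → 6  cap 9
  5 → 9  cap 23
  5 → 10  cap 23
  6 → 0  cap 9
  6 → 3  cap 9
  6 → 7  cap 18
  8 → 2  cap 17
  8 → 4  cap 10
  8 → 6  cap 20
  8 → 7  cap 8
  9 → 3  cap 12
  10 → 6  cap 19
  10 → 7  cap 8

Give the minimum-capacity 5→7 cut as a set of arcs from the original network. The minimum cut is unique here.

augment #1: 5→6→7 push 9
augment #2: 5→10→7 push 8
augment #3: 5→10→6→7 push 9
augment #4: 5→9→3→1→7 push 1
augment #5: 5→9→3→8→7 push 8
augment #6: 5→10→6→0→1→7 push 6
augment #7: 5→9→3→2→4→1→7 push 3
max flow = 44; residual-reachable set from 5 gives S-side
cut edges (S→T): {(5,6), (5,10), (9,3)} total cap 44

Min-cut arcs: {(5,6), (5,10), (9,3)} (total capacity 44)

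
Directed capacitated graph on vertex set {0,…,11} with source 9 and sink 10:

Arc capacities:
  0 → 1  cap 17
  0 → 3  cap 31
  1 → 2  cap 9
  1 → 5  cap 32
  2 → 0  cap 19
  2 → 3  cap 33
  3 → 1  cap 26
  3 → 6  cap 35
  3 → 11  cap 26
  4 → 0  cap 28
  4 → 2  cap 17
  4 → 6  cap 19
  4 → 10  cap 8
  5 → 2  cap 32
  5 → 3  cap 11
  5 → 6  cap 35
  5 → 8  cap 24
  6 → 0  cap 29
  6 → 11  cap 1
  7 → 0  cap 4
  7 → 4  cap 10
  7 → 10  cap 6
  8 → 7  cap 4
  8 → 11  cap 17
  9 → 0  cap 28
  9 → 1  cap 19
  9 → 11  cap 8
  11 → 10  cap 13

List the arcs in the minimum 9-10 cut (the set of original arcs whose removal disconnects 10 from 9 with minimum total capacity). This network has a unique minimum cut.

Min-cut arcs: {(8,7), (11,10)} (total capacity 17)

augment #1: 9→11→10 push 8
augment #2: 9→0→3→11→10 push 5
augment #3: 9→1→5→8→7→10 push 4
max flow = 17; residual-reachable set from 9 gives S-side
cut edges (S→T): {(8,7), (11,10)} total cap 17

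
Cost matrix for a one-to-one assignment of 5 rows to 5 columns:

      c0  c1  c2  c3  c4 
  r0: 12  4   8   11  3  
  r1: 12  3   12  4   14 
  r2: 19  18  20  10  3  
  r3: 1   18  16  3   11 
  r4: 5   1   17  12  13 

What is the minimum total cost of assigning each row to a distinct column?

Minimum assignment cost: 17

optimal assignment: row0→col2 (cost 8), row1→col3 (cost 4), row2→col4 (cost 3), row3→col0 (cost 1), row4→col1 (cost 1)
total = 8 + 4 + 3 + 1 + 1 = 17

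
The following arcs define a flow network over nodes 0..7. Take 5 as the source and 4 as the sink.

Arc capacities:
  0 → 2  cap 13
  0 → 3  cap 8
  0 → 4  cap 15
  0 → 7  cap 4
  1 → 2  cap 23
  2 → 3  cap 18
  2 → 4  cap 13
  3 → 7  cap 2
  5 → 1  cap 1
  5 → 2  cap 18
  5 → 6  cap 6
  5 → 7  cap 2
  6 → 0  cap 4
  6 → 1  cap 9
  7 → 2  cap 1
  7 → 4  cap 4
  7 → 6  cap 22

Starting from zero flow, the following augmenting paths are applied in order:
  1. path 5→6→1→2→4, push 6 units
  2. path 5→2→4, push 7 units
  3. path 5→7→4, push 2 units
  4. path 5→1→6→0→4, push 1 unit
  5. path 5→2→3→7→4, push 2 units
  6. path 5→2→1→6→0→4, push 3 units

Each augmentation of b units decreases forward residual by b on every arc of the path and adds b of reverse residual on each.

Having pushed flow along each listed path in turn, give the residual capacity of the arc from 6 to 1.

after path 1 (5→6→1→2→4, push 6): res(6,1)=3
after path 2 (5→2→4, push 7): res(6,1)=3
after path 3 (5→7→4, push 2): res(6,1)=3
after path 4 (5→1→6→0→4, push 1): res(6,1)=4
after path 5 (5→2→3→7→4, push 2): res(6,1)=4
after path 6 (5→2→1→6→0→4, push 3): res(6,1)=7

Residual capacity of (6,1): 7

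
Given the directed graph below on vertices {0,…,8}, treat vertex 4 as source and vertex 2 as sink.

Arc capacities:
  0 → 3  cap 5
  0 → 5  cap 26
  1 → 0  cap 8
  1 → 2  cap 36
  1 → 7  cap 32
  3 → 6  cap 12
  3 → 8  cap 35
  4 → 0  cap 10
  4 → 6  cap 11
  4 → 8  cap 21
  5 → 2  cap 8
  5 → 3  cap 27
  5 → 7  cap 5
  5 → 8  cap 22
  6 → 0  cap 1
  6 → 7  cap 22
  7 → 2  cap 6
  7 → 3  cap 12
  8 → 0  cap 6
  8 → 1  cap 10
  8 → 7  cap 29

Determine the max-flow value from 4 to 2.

Maximum flow value: 24

augment #1: 4→0→5→2 bottleneck 8, total now 8
augment #2: 4→6→7→2 bottleneck 6, total now 14
augment #3: 4→8→1→2 bottleneck 10, total now 24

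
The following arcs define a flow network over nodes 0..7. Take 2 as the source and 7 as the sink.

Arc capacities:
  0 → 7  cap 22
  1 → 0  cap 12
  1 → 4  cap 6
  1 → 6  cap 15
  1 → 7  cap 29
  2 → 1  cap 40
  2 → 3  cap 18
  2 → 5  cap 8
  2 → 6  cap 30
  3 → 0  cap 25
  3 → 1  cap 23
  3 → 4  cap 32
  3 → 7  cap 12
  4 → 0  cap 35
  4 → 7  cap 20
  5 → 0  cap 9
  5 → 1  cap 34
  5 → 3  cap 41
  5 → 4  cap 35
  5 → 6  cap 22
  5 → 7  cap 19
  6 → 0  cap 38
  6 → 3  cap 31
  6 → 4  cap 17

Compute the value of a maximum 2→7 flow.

Maximum flow value: 91

augment #1: 2→1→7 bottleneck 29, total now 29
augment #2: 2→3→7 bottleneck 12, total now 41
augment #3: 2→5→7 bottleneck 8, total now 49
augment #4: 2→1→0→7 bottleneck 11, total now 60
augment #5: 2→3→0→7 bottleneck 6, total now 66
augment #6: 2→6→0→7 bottleneck 5, total now 71
augment #7: 2→6→4→7 bottleneck 17, total now 88
augment #8: 2→6→3→4→7 bottleneck 3, total now 91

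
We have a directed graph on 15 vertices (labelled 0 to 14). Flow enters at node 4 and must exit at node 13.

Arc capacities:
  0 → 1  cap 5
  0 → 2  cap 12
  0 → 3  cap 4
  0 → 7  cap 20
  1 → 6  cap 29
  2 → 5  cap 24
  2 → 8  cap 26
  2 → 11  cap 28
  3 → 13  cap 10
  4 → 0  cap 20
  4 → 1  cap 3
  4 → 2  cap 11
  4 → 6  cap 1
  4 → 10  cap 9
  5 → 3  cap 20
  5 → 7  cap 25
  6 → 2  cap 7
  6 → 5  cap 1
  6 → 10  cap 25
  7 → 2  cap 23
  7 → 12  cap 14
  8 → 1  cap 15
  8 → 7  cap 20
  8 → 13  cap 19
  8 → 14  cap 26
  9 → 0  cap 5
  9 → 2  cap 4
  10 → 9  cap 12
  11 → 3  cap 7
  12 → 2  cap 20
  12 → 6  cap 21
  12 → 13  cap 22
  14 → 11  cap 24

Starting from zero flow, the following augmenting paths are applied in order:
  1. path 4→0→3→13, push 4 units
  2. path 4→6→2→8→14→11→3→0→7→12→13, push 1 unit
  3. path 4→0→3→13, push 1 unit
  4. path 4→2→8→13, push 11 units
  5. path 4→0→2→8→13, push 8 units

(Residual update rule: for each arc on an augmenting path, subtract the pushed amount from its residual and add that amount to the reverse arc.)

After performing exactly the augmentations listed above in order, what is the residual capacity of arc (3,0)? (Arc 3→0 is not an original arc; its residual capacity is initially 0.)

after path 1 (4→0→3→13, push 4): res(3,0)=4
after path 2 (4→6→2→8→14→11→3→0→7→12→13, push 1): res(3,0)=3
after path 3 (4→0→3→13, push 1): res(3,0)=4
after path 4 (4→2→8→13, push 11): res(3,0)=4
after path 5 (4→0→2→8→13, push 8): res(3,0)=4

Residual capacity of (3,0): 4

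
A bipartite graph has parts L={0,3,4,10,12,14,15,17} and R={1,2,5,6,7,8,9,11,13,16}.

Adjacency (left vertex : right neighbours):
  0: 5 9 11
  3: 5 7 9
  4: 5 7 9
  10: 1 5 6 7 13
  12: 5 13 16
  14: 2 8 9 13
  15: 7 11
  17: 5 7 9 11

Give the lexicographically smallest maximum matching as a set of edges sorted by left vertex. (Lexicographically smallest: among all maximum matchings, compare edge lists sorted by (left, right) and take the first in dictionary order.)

|M| = 7 (so the lex-smallest maximum matching has 7 edges)
process left vertices in ascending order; for each, take the smallest-labelled available neighbour that still permits 7 edges overall, or leave it unmatched if none does
lex-smallest matching: {0-5, 3-7, 4-9, 10-1, 12-13, 14-2, 15-11}

Lex-smallest maximum matching: {(0,5), (3,7), (4,9), (10,1), (12,13), (14,2), (15,11)}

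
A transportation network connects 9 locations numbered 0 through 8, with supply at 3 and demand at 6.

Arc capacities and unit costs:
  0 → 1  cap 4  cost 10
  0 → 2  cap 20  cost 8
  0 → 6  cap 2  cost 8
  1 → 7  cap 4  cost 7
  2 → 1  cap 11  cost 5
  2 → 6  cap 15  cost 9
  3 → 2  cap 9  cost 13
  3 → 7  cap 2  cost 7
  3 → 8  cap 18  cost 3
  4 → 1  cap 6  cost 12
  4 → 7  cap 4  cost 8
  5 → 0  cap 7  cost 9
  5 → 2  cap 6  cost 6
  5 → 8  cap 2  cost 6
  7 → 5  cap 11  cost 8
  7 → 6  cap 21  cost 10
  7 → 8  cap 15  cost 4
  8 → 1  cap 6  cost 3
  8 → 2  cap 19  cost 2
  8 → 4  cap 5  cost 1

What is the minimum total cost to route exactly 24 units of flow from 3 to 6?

shortest-cost path #1: 3→8→2→6 push 15 @ unit cost 14 (adds 210)
shortest-cost path #2: 3→7→6 push 2 @ unit cost 17 (adds 34)
shortest-cost path #3: 3→8→4→7→6 push 3 @ unit cost 22 (adds 66)
shortest-cost path #4: 3→2→8→4→7→6 push 1 @ unit cost 30 (adds 30)
shortest-cost path #5: 3→2→8→1→7→6 push 3 @ unit cost 31 (adds 93)
total cost = 433

Minimum cost for 24 units: 433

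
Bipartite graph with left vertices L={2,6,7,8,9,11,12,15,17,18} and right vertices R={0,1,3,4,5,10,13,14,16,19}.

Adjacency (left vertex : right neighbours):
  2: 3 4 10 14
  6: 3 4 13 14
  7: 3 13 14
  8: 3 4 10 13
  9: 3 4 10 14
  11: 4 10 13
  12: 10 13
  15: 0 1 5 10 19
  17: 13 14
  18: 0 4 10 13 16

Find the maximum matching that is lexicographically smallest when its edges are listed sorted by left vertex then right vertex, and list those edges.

Lex-smallest maximum matching: {(2,3), (6,4), (7,13), (8,10), (9,14), (15,0), (18,16)}

|M| = 7 (so the lex-smallest maximum matching has 7 edges)
process left vertices in ascending order; for each, take the smallest-labelled available neighbour that still permits 7 edges overall, or leave it unmatched if none does
lex-smallest matching: {2-3, 6-4, 7-13, 8-10, 9-14, 15-0, 18-16}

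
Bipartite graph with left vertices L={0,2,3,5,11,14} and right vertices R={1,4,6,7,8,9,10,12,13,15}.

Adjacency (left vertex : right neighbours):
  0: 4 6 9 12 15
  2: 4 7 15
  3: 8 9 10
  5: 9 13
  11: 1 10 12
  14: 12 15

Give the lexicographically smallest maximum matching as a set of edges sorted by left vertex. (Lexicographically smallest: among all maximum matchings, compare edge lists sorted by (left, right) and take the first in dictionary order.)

|M| = 6 (so the lex-smallest maximum matching has 6 edges)
process left vertices in ascending order; for each, take the smallest-labelled available neighbour that still permits 6 edges overall, or leave it unmatched if none does
lex-smallest matching: {0-4, 2-7, 3-8, 5-9, 11-1, 14-12}

Lex-smallest maximum matching: {(0,4), (2,7), (3,8), (5,9), (11,1), (14,12)}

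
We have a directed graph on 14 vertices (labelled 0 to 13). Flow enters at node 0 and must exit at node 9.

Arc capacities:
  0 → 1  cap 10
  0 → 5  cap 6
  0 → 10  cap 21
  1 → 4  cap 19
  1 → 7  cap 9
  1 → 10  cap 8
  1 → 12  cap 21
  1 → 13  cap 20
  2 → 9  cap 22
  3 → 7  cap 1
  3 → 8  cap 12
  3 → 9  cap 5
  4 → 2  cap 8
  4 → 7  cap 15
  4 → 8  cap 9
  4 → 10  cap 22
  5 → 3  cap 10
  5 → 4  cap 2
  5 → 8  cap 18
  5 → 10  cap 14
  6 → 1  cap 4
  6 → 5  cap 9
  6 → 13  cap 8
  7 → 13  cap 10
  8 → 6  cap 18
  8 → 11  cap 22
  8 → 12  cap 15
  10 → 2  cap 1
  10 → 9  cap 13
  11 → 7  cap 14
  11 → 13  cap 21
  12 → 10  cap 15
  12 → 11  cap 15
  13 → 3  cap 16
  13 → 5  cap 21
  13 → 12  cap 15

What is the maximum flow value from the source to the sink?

Maximum flow value: 27

augment #1: 0→10→9 bottleneck 13, total now 13
augment #2: 0→5→3→9 bottleneck 5, total now 18
augment #3: 0→10→2→9 bottleneck 1, total now 19
augment #4: 0→1→4→2→9 bottleneck 8, total now 27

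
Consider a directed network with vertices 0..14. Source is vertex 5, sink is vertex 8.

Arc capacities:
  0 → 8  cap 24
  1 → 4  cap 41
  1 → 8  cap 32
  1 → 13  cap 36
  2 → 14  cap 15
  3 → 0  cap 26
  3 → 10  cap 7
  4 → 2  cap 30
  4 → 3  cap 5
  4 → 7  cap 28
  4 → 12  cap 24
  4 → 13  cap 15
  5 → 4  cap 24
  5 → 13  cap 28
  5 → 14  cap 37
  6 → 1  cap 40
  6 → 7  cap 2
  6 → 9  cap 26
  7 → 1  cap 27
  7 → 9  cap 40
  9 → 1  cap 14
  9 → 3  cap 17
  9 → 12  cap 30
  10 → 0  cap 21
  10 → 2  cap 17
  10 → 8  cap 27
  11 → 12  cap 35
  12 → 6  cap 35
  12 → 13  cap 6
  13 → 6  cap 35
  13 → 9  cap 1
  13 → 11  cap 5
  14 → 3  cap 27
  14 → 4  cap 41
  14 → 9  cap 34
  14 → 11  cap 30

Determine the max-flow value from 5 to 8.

augment #1: 5→4→3→0→8 bottleneck 5, total now 5
augment #2: 5→4→7→1→8 bottleneck 19, total now 24
augment #3: 5→13→6→1→8 bottleneck 13, total now 37
augment #4: 5→14→3→0→8 bottleneck 19, total now 56
augment #5: 5→14→3→10→8 bottleneck 7, total now 63

Maximum flow value: 63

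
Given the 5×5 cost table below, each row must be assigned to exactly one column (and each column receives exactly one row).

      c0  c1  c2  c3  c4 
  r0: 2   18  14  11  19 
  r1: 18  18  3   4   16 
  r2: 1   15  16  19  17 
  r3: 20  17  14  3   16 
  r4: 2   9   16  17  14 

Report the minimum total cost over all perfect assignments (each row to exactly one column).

Minimum assignment cost: 34

optimal assignment: row0→col0 (cost 2), row1→col2 (cost 3), row2→col4 (cost 17), row3→col3 (cost 3), row4→col1 (cost 9)
total = 2 + 3 + 17 + 3 + 9 = 34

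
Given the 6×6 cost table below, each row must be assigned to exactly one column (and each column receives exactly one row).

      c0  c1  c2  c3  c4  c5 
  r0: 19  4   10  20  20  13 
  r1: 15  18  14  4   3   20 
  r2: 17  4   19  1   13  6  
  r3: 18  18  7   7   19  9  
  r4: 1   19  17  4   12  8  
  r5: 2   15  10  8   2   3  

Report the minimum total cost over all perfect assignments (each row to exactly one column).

Minimum assignment cost: 19

optimal assignment: row0→col1 (cost 4), row1→col4 (cost 3), row2→col3 (cost 1), row3→col2 (cost 7), row4→col0 (cost 1), row5→col5 (cost 3)
total = 4 + 3 + 1 + 7 + 1 + 3 = 19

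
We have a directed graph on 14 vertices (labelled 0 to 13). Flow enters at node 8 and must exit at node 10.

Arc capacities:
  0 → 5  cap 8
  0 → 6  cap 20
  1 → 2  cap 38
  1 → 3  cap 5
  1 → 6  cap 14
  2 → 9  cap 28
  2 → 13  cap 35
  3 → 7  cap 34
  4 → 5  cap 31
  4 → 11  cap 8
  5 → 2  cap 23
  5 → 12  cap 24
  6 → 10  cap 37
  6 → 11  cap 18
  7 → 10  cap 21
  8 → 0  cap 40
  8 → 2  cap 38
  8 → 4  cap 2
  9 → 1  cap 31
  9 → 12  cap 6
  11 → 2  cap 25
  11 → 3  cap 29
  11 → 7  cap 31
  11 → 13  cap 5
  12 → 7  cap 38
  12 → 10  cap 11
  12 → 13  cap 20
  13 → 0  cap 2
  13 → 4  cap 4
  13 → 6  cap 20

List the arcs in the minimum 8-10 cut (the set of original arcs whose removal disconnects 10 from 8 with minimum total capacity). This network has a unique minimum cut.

Min-cut arcs: {(0,5), (0,6), (8,2), (8,4)} (total capacity 68)

augment #1: 8→0→6→10 push 20
augment #2: 8→0→5→12→10 push 8
augment #3: 8→2→9→12→10 push 3
augment #4: 8→2→13→6→10 push 17
augment #5: 8→4→11→7→10 push 2
augment #6: 8→2→9→12→7→10 push 3
augment #7: 8→2→9→1→3→7→10 push 5
augment #8: 8→2→13→4→11→7→10 push 4
augment #9: 8→2→13→6→11→7→10 push 3
augment #10: 8→2→9→1→6→11→7→10 push 3
max flow = 68; residual-reachable set from 8 gives S-side
cut edges (S→T): {(0,5), (0,6), (8,2), (8,4)} total cap 68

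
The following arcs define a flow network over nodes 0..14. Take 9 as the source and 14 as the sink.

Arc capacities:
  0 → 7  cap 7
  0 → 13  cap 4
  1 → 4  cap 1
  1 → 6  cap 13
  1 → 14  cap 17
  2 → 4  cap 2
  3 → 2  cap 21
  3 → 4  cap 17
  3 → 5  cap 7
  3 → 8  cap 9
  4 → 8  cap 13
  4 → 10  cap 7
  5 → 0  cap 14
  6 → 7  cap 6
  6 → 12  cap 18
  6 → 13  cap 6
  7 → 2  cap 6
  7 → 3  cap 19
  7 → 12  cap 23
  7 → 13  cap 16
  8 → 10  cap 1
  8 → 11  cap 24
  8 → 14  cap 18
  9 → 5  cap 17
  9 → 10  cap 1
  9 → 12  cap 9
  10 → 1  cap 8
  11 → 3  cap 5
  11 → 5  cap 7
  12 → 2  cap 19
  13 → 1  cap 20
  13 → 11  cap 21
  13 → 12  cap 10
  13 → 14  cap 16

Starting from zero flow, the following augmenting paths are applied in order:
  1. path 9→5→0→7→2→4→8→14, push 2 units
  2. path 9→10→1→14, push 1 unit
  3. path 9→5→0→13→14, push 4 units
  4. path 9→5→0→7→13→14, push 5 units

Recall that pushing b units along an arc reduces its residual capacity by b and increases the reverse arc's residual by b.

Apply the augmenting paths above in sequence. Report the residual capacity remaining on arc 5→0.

after path 1 (9→5→0→7→2→4→8→14, push 2): res(5,0)=12
after path 2 (9→10→1→14, push 1): res(5,0)=12
after path 3 (9→5→0→13→14, push 4): res(5,0)=8
after path 4 (9→5→0→7→13→14, push 5): res(5,0)=3

Residual capacity of (5,0): 3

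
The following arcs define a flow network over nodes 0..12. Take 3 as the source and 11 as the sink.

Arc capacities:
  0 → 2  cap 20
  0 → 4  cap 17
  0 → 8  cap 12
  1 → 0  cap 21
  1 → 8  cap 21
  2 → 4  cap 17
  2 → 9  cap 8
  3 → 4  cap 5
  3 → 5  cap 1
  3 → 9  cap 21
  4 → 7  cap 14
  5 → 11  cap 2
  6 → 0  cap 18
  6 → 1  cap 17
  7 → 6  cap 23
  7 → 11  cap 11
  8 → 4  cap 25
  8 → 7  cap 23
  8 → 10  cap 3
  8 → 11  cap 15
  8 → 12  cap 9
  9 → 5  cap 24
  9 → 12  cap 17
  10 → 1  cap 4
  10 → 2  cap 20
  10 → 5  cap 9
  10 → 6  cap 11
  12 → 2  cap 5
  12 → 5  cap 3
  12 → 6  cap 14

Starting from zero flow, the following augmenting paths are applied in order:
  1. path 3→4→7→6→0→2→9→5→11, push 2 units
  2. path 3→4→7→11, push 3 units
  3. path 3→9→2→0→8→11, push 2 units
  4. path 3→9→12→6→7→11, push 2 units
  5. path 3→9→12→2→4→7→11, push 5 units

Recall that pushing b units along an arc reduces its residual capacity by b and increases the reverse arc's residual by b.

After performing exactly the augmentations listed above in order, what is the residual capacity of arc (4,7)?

Residual capacity of (4,7): 4

after path 1 (3→4→7→6→0→2→9→5→11, push 2): res(4,7)=12
after path 2 (3→4→7→11, push 3): res(4,7)=9
after path 3 (3→9→2→0→8→11, push 2): res(4,7)=9
after path 4 (3→9→12→6→7→11, push 2): res(4,7)=9
after path 5 (3→9→12→2→4→7→11, push 5): res(4,7)=4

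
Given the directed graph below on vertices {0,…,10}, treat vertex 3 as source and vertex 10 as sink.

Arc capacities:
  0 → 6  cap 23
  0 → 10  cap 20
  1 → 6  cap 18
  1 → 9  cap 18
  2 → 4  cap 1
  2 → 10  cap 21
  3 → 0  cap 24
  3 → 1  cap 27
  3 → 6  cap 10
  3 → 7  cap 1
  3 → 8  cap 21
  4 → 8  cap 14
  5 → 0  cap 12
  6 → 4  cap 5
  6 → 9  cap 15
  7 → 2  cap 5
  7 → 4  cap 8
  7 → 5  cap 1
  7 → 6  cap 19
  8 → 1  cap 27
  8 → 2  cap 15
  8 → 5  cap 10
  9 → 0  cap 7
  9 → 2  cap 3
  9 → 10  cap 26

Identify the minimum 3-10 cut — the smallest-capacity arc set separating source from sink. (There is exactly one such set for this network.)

augment #1: 3→0→10 push 20
augment #2: 3→1→9→10 push 18
augment #3: 3→6→9→10 push 8
augment #4: 3→7→2→10 push 1
augment #5: 3→8→2→10 push 15
augment #6: 3→6→9→2→10 push 2
augment #7: 3→0→6→9→2→10 push 1
max flow = 65; residual-reachable set from 3 gives S-side
cut edges (S→T): {(0,10), (3,7), (8,2), (9,2), (9,10)} total cap 65

Min-cut arcs: {(0,10), (3,7), (8,2), (9,2), (9,10)} (total capacity 65)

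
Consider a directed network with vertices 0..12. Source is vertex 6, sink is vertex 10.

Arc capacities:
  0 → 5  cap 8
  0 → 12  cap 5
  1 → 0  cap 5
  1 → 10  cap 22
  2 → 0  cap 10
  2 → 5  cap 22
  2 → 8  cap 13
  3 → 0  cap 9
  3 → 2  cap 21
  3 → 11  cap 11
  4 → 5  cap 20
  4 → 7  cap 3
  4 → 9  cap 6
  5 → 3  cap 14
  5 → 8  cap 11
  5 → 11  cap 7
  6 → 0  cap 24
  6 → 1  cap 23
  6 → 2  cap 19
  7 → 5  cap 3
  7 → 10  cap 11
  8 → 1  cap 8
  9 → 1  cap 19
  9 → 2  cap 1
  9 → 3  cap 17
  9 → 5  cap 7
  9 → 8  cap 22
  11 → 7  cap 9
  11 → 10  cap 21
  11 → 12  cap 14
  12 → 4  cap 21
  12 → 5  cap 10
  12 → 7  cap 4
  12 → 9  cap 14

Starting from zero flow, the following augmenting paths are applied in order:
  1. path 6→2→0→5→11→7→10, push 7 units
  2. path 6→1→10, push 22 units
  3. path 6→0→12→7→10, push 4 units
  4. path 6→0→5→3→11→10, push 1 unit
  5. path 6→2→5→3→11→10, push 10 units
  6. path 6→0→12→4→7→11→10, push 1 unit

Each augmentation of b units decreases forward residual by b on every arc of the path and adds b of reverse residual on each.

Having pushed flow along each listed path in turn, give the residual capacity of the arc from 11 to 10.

Residual capacity of (11,10): 9

after path 1 (6→2→0→5→11→7→10, push 7): res(11,10)=21
after path 2 (6→1→10, push 22): res(11,10)=21
after path 3 (6→0→12→7→10, push 4): res(11,10)=21
after path 4 (6→0→5→3→11→10, push 1): res(11,10)=20
after path 5 (6→2→5→3→11→10, push 10): res(11,10)=10
after path 6 (6→0→12→4→7→11→10, push 1): res(11,10)=9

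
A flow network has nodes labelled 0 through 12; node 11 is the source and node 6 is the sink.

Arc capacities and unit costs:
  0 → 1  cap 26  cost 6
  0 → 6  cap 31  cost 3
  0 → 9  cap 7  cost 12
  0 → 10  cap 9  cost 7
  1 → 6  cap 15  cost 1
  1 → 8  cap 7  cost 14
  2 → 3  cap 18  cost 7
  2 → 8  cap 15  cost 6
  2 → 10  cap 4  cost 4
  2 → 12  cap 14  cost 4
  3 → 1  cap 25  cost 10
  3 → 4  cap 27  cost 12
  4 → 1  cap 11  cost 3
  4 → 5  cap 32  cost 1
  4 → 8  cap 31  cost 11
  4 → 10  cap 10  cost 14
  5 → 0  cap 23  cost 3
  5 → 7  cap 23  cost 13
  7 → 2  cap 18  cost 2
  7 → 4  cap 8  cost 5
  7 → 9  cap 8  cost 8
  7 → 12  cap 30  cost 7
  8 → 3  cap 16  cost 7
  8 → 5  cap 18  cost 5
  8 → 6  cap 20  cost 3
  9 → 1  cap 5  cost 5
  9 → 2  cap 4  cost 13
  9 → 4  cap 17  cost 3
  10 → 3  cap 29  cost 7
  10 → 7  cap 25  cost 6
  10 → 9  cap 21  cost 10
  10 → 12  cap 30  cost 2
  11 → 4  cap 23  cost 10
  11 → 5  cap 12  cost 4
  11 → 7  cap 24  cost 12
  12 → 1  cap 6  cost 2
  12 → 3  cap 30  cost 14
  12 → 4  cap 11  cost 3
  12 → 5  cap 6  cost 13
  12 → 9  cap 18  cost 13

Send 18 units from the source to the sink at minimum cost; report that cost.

shortest-cost path #1: 11→5→0→6 push 12 @ unit cost 10 (adds 120)
shortest-cost path #2: 11→4→1→6 push 6 @ unit cost 14 (adds 84)
total cost = 204

Minimum cost for 18 units: 204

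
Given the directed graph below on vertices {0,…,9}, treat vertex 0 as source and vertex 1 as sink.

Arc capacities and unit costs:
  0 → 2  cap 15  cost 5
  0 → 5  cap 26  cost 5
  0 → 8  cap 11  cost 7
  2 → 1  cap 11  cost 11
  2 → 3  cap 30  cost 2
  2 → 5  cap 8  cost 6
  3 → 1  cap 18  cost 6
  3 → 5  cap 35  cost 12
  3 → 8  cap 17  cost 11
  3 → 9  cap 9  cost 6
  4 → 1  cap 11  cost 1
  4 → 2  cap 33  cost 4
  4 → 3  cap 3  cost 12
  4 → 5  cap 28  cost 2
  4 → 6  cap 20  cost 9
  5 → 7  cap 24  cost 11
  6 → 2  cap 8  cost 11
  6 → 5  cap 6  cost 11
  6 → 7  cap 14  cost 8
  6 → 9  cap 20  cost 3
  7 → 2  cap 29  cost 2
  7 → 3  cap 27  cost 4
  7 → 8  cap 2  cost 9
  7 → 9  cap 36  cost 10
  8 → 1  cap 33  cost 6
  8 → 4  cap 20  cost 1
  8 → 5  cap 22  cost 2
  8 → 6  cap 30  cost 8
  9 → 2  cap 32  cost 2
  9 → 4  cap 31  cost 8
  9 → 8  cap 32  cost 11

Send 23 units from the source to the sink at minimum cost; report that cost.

Minimum cost for 23 units: 255

shortest-cost path #1: 0→8→4→1 push 11 @ unit cost 9 (adds 99)
shortest-cost path #2: 0→2→3→1 push 12 @ unit cost 13 (adds 156)
total cost = 255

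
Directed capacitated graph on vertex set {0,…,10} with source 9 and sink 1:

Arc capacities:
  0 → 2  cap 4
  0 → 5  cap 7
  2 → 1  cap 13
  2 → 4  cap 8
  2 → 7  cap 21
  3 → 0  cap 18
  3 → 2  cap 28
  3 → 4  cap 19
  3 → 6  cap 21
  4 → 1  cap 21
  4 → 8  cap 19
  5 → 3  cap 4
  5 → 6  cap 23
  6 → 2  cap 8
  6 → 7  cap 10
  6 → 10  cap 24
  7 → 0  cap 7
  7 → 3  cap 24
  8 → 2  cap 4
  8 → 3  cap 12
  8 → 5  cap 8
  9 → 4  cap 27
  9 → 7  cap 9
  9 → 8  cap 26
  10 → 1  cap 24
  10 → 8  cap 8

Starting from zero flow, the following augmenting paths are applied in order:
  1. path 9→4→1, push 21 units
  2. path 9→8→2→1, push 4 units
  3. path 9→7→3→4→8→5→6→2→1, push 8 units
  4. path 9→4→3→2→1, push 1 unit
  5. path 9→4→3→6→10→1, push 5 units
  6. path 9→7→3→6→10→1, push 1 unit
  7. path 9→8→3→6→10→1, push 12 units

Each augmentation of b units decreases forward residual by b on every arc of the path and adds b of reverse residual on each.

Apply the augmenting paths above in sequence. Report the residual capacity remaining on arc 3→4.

Residual capacity of (3,4): 17

after path 1 (9→4→1, push 21): res(3,4)=19
after path 2 (9→8→2→1, push 4): res(3,4)=19
after path 3 (9→7→3→4→8→5→6→2→1, push 8): res(3,4)=11
after path 4 (9→4→3→2→1, push 1): res(3,4)=12
after path 5 (9→4→3→6→10→1, push 5): res(3,4)=17
after path 6 (9→7→3→6→10→1, push 1): res(3,4)=17
after path 7 (9→8→3→6→10→1, push 12): res(3,4)=17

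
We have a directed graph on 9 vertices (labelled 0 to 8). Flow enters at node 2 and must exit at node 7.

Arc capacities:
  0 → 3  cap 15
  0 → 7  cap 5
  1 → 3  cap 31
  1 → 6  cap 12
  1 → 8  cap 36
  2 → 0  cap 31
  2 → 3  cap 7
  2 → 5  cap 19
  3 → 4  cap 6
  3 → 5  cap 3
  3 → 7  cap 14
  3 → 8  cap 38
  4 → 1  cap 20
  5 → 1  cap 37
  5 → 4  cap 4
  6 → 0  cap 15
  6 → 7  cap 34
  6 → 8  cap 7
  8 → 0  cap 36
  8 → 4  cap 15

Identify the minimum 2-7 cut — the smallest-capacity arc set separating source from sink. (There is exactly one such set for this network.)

augment #1: 2→0→7 push 5
augment #2: 2→3→7 push 7
augment #3: 2→0→3→7 push 7
augment #4: 2→5→1→6→7 push 12
max flow = 31; residual-reachable set from 2 gives S-side
cut edges (S→T): {(0,7), (1,6), (3,7)} total cap 31

Min-cut arcs: {(0,7), (1,6), (3,7)} (total capacity 31)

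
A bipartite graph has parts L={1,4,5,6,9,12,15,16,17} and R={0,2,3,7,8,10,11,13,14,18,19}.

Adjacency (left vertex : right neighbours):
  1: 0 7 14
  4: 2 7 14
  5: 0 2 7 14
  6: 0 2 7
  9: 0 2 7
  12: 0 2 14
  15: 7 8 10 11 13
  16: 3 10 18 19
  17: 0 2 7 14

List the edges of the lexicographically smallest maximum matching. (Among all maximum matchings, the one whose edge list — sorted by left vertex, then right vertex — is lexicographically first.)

Lex-smallest maximum matching: {(1,0), (4,2), (5,7), (12,14), (15,8), (16,3)}

|M| = 6 (so the lex-smallest maximum matching has 6 edges)
process left vertices in ascending order; for each, take the smallest-labelled available neighbour that still permits 6 edges overall, or leave it unmatched if none does
lex-smallest matching: {1-0, 4-2, 5-7, 12-14, 15-8, 16-3}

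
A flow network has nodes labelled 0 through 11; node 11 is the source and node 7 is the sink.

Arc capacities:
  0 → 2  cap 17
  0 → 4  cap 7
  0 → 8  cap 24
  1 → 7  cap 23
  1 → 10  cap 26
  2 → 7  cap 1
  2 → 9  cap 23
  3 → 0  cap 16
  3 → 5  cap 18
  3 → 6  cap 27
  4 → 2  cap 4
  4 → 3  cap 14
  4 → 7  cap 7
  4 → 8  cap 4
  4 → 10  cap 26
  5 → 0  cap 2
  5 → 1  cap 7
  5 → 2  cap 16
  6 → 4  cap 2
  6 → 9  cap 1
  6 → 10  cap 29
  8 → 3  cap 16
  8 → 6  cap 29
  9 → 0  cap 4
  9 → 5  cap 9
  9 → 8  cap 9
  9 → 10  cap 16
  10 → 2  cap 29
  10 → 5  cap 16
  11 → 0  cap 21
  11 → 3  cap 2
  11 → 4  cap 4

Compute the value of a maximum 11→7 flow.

augment #1: 11→4→7 bottleneck 4, total now 4
augment #2: 11→0→2→7 bottleneck 1, total now 5
augment #3: 11→0→4→7 bottleneck 3, total now 8
augment #4: 11→3→5→1→7 bottleneck 2, total now 10
augment #5: 11→0→2→9→5→1→7 bottleneck 5, total now 15

Maximum flow value: 15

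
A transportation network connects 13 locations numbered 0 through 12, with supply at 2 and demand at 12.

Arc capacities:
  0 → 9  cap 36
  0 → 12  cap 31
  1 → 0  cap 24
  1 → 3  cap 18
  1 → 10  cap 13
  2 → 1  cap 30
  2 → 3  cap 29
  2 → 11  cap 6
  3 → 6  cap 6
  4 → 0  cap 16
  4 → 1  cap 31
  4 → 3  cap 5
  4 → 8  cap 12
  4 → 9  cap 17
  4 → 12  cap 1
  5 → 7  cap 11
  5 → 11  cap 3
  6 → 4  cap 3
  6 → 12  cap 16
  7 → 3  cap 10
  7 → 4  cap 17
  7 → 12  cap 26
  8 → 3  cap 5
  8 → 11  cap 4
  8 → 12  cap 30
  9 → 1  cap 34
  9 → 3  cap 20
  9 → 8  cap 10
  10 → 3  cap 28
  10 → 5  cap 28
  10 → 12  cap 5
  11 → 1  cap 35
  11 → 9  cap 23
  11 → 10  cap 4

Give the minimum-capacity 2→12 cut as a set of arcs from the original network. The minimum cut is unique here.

Min-cut arcs: {(2,1), (2,11), (3,6)} (total capacity 42)

augment #1: 2→1→0→12 push 24
augment #2: 2→1→10→12 push 5
augment #3: 2→3→6→12 push 6
augment #4: 2→11→9→8→12 push 6
augment #5: 2→1→10→5→7→12 push 1
max flow = 42; residual-reachable set from 2 gives S-side
cut edges (S→T): {(2,1), (2,11), (3,6)} total cap 42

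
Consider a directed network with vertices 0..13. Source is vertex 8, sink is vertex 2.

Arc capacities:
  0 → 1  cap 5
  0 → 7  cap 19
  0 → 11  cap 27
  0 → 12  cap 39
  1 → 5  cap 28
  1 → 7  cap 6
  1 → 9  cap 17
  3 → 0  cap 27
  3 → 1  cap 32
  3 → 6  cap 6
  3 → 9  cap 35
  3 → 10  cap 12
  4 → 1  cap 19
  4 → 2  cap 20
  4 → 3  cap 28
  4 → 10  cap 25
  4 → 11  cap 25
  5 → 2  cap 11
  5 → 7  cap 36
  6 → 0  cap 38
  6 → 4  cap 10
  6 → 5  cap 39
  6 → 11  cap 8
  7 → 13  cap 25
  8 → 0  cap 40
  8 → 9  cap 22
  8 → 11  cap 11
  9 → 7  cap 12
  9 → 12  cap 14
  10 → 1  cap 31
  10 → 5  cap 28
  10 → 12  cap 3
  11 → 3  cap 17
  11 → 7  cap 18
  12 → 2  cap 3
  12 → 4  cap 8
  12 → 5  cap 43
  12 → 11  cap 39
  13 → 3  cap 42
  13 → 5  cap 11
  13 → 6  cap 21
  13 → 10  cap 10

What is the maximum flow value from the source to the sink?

Maximum flow value: 32

augment #1: 8→0→12→2 bottleneck 3, total now 3
augment #2: 8→0→1→5→2 bottleneck 5, total now 8
augment #3: 8→0→12→4→2 bottleneck 8, total now 16
augment #4: 8→0→12→5→2 bottleneck 6, total now 22
augment #5: 8→11→3→6→4→2 bottleneck 6, total now 28
augment #6: 8→0→7→13→6→4→2 bottleneck 4, total now 32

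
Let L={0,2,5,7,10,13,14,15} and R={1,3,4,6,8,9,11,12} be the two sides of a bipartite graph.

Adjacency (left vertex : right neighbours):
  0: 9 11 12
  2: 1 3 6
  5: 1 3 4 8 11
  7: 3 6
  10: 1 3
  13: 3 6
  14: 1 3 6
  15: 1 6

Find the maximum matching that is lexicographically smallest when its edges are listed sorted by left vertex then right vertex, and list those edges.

Lex-smallest maximum matching: {(0,9), (2,1), (5,4), (7,3), (13,6)}

|M| = 5 (so the lex-smallest maximum matching has 5 edges)
process left vertices in ascending order; for each, take the smallest-labelled available neighbour that still permits 5 edges overall, or leave it unmatched if none does
lex-smallest matching: {0-9, 2-1, 5-4, 7-3, 13-6}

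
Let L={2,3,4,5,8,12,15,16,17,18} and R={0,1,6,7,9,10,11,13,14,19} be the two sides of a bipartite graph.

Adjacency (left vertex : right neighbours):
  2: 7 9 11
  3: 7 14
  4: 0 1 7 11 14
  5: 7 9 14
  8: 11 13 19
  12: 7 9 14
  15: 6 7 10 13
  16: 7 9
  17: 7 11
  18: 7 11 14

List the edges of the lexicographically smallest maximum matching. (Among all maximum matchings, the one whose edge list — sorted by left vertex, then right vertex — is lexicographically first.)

|M| = 7 (so the lex-smallest maximum matching has 7 edges)
process left vertices in ascending order; for each, take the smallest-labelled available neighbour that still permits 7 edges overall, or leave it unmatched if none does
lex-smallest matching: {2-7, 3-14, 4-0, 5-9, 8-13, 15-6, 17-11}

Lex-smallest maximum matching: {(2,7), (3,14), (4,0), (5,9), (8,13), (15,6), (17,11)}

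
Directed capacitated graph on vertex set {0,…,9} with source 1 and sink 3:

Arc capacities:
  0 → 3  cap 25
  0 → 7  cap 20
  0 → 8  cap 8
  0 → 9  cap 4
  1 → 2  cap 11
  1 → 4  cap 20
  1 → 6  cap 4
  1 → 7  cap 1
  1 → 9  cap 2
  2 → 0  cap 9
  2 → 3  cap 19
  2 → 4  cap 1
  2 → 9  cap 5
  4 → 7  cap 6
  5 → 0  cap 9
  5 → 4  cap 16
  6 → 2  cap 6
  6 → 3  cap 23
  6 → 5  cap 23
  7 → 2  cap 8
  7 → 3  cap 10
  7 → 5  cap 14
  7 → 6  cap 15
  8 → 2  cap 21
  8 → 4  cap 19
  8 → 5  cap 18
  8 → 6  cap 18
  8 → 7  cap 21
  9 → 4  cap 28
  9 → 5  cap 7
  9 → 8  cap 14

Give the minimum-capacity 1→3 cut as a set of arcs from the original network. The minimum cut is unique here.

augment #1: 1→2→3 push 11
augment #2: 1→6→3 push 4
augment #3: 1→7→3 push 1
augment #4: 1→4→7→3 push 6
augment #5: 1→9→5→0→3 push 2
max flow = 24; residual-reachable set from 1 gives S-side
cut edges (S→T): {(1,2), (1,6), (1,7), (1,9), (4,7)} total cap 24

Min-cut arcs: {(1,2), (1,6), (1,7), (1,9), (4,7)} (total capacity 24)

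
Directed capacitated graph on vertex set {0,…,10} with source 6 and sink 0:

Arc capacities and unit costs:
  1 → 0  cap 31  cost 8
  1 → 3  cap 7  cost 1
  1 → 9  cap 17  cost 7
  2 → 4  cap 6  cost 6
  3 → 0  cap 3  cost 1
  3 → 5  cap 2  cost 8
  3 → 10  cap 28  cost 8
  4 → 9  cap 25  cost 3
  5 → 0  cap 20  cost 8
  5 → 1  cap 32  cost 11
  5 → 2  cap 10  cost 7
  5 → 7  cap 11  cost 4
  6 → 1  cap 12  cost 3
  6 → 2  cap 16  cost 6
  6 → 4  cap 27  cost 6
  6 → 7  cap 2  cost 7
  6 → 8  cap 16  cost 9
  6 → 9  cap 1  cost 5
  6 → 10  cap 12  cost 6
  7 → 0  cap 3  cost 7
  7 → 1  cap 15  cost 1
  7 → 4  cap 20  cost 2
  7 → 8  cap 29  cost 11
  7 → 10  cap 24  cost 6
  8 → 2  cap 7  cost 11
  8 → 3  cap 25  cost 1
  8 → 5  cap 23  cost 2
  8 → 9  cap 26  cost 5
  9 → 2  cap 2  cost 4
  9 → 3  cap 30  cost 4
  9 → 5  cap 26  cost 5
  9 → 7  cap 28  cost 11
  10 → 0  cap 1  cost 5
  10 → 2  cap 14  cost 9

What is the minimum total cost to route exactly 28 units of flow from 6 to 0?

Minimum cost for 28 units: 393

shortest-cost path #1: 6→1→3→0 push 3 @ unit cost 5 (adds 15)
shortest-cost path #2: 6→10→0 push 1 @ unit cost 11 (adds 11)
shortest-cost path #3: 6→1→0 push 9 @ unit cost 11 (adds 99)
shortest-cost path #4: 6→7→0 push 2 @ unit cost 14 (adds 28)
shortest-cost path #5: 6→9→3→1→0 push 1 @ unit cost 16 (adds 16)
shortest-cost path #6: 6→8→3→1→0 push 2 @ unit cost 17 (adds 34)
shortest-cost path #7: 6→8→5→0 push 10 @ unit cost 19 (adds 190)
total cost = 393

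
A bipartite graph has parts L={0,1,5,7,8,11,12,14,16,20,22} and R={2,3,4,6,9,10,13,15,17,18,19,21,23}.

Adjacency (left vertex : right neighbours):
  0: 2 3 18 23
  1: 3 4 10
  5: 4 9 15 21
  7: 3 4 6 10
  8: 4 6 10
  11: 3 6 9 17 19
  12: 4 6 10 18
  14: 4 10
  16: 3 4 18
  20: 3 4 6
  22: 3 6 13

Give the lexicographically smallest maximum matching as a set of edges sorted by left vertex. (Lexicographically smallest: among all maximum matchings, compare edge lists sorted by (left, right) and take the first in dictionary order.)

|M| = 9 (so the lex-smallest maximum matching has 9 edges)
process left vertices in ascending order; for each, take the smallest-labelled available neighbour that still permits 9 edges overall, or leave it unmatched if none does
lex-smallest matching: {0-2, 1-3, 5-9, 7-4, 8-6, 11-17, 12-10, 16-18, 22-13}

Lex-smallest maximum matching: {(0,2), (1,3), (5,9), (7,4), (8,6), (11,17), (12,10), (16,18), (22,13)}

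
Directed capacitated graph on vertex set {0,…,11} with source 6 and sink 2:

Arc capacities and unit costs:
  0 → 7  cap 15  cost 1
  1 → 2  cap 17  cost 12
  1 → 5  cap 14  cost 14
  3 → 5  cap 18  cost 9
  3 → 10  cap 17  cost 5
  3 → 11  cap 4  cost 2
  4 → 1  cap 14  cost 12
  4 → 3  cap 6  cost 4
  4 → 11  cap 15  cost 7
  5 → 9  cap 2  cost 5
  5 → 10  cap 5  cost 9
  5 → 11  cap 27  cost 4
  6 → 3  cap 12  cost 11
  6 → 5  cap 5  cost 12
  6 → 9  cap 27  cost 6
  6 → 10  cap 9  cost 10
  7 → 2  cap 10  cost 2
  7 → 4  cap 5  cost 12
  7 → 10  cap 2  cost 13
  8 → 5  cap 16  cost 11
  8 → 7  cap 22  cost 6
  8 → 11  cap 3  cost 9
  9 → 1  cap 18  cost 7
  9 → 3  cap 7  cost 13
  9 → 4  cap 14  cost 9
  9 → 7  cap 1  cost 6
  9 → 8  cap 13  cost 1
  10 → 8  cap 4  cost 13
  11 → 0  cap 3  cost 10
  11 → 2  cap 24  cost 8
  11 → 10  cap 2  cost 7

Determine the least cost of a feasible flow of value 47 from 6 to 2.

Minimum cost for 47 units: 1154

shortest-cost path #1: 6→9→7→2 push 1 @ unit cost 14 (adds 14)
shortest-cost path #2: 6→9→8→7→2 push 9 @ unit cost 15 (adds 135)
shortest-cost path #3: 6→3→11→2 push 4 @ unit cost 21 (adds 84)
shortest-cost path #4: 6→5→11→2 push 5 @ unit cost 24 (adds 120)
shortest-cost path #5: 6→9→8→11→2 push 3 @ unit cost 24 (adds 72)
shortest-cost path #6: 6→9→1→2 push 14 @ unit cost 25 (adds 350)
shortest-cost path #7: 6→3→5→11→2 push 8 @ unit cost 32 (adds 256)
shortest-cost path #8: 6→10→8→9→1→2 push 3 @ unit cost 41 (adds 123)
total cost = 1154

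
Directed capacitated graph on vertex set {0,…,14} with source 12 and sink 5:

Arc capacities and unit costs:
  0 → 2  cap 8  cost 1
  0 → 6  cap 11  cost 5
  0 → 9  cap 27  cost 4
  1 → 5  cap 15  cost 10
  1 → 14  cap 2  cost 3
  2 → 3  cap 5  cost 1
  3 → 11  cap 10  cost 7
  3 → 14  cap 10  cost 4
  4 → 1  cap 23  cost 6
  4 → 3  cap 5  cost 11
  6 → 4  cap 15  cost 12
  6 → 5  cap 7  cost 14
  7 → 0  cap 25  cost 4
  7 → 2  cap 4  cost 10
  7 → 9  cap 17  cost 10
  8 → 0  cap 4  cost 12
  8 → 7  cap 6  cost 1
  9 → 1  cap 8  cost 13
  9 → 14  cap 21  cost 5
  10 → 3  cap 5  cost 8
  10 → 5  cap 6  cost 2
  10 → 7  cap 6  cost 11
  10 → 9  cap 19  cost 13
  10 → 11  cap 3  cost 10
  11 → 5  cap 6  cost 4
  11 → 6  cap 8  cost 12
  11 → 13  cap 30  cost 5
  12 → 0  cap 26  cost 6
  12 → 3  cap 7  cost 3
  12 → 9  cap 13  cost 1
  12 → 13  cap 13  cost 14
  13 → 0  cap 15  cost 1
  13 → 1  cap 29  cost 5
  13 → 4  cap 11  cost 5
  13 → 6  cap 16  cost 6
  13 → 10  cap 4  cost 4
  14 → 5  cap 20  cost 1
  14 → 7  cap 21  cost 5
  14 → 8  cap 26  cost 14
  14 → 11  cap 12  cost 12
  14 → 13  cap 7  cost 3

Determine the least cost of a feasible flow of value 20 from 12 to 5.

Minimum cost for 20 units: 147

shortest-cost path #1: 12→9→14→5 push 13 @ unit cost 7 (adds 91)
shortest-cost path #2: 12→3→14→5 push 7 @ unit cost 8 (adds 56)
total cost = 147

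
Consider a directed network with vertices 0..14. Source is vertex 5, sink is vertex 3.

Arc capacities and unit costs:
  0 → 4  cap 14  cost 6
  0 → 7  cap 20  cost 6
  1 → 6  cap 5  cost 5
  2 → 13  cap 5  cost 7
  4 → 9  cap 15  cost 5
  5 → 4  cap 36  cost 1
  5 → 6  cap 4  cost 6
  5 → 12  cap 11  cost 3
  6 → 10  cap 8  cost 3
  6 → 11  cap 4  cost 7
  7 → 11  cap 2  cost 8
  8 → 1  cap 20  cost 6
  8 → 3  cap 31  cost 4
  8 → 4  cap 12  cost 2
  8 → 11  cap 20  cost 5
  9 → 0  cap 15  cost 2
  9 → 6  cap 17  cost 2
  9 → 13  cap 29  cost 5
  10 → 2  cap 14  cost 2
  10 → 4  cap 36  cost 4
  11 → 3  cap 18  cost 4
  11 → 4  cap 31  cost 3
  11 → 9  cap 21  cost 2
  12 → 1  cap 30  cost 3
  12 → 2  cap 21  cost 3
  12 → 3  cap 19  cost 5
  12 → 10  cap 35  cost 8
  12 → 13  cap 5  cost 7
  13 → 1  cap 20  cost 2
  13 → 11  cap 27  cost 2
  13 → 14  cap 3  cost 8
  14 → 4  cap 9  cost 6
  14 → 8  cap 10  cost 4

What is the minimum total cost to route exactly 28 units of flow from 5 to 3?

Minimum cost for 28 units: 377

shortest-cost path #1: 5→12→3 push 11 @ unit cost 8 (adds 88)
shortest-cost path #2: 5→6→11→3 push 4 @ unit cost 17 (adds 68)
shortest-cost path #3: 5→4→9→13→11→3 push 13 @ unit cost 17 (adds 221)
total cost = 377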